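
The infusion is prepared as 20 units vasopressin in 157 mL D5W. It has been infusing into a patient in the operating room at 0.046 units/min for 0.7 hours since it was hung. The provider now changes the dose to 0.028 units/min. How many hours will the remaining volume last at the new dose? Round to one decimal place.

Initial rate:
0.046 units/min × 60 min/hr = 2.76 units/hr
Concentration = 20 units ÷ 157 mL = 0.1273885 units/mL
Rate = 2.76 units/hr ÷ 0.1273885 units/mL = 21.666 mL/hr
Volume infused so far = 21.666 mL/hr × 0.7 hr = 15.1662 mL
Volume remaining = 157 − 15.1662 = 141.8338 mL
New rate:
0.028 units/min × 60 min/hr = 1.68 units/hr
Rate = 1.68 units/hr ÷ 0.1273885 units/mL = 13.188 mL/hr
Time remaining = 141.8338 mL ÷ 13.188 mL/hr = 10.75476 hr

10.8 hours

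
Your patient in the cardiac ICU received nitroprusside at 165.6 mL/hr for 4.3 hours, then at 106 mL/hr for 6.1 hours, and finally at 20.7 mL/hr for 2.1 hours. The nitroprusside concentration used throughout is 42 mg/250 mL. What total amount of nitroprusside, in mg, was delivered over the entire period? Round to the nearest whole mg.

Concentration = 42 mg ÷ 250 mL = 0.168 mg/mL
Stage 1: 165.6 mL/hr × 4.3 hr = 712.08 mL → 712.08 mL × 0.168 mg/mL = 119.6294 mg
Stage 2: 106 mL/hr × 6.1 hr = 646.6 mL → 646.6 mL × 0.168 mg/mL = 108.6288 mg
Stage 3: 20.7 mL/hr × 2.1 hr = 43.47 mL → 43.47 mL × 0.168 mg/mL = 7.30296 mg
Total = 119.6294 + 108.6288 + 7.30296 = 235.5612 mg

236 mg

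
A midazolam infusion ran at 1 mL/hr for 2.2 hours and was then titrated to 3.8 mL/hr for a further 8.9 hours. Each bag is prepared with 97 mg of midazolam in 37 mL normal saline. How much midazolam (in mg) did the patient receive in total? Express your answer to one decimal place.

94.4 mg

Concentration = 97 mg ÷ 37 mL = 2.621622 mg/mL
Stage 1: 1 mL/hr × 2.2 hr = 2.2 mL → 2.2 mL × 2.621622 mg/mL = 5.767568 mg
Stage 2: 3.8 mL/hr × 8.9 hr = 33.82 mL → 33.82 mL × 2.621622 mg/mL = 88.66324 mg
Total = 5.767568 + 88.66324 = 94.43081 mg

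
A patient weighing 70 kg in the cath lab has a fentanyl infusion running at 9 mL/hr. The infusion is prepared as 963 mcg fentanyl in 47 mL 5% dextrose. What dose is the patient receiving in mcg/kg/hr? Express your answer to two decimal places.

2.63 mcg/kg/hr

Concentration = 963 mcg ÷ 47 mL = 20.48936 mcg/mL
Drug rate = 9 mL/hr × 20.48936 mcg/mL = 184.4043 mcg/hr
184.4043 mcg/hr ÷ 70 kg = 2.634347 mcg/kg/hr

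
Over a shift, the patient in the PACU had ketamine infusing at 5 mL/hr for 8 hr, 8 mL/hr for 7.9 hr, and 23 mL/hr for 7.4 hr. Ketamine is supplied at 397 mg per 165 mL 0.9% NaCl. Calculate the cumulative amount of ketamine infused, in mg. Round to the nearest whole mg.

658 mg

Concentration = 397 mg ÷ 165 mL = 2.406061 mg/mL
Stage 1: 5 mL/hr × 8 hr = 40 mL → 40 mL × 2.406061 mg/mL = 96.24242 mg
Stage 2: 8 mL/hr × 7.9 hr = 63.2 mL → 63.2 mL × 2.406061 mg/mL = 152.063 mg
Stage 3: 23 mL/hr × 7.4 hr = 170.2 mL → 170.2 mL × 2.406061 mg/mL = 409.5115 mg
Total = 96.24242 + 152.063 + 409.5115 = 657.817 mg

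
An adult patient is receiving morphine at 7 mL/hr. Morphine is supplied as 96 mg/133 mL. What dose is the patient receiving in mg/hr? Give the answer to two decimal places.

5.05 mg/hr

Concentration = 96 mg ÷ 133 mL = 0.7218045 mg/mL
Drug rate = 7 mL/hr × 0.7218045 mg/mL = 5.052632 mg/hr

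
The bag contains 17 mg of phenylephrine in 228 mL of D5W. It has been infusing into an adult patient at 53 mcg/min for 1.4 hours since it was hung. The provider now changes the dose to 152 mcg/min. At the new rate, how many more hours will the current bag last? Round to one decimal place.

Initial rate:
53 mcg/min × 60 min/hr = 3180 mcg/hr
Concentration = 17 mg ÷ 228 mL = 0.0745614 mg/mL = 74.5614 mcg/mL
Rate = 3180 mcg/hr ÷ 74.5614 mcg/mL = 42.64941 mL/hr
Volume infused so far = 42.64941 mL/hr × 1.4 hr = 59.70918 mL
Volume remaining = 228 − 59.70918 = 168.2908 mL
New rate:
152 mcg/min × 60 min/hr = 9120 mcg/hr
Rate = 9120 mcg/hr ÷ 74.5614 mcg/mL = 122.3153 mL/hr
Time remaining = 168.2908 mL ÷ 122.3153 mL/hr = 1.375877 hr

1.4 hours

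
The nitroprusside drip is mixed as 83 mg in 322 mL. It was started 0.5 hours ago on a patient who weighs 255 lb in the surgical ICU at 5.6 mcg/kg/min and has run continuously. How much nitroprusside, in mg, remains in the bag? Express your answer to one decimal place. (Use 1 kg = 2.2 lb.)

Weight = 255 lb ÷ 2.2 lb/kg = 115.9091 kg
Dose = 5.6 mcg/kg/min × 115.9091 kg = 649.0909 mcg/min
649.0909 mcg/min × 60 min/hr = 38945.45 mcg/hr
Concentration = 83 mg ÷ 322 mL = 0.257764 mg/mL = 257.764 mcg/mL
Rate = 38945.45 mcg/hr ÷ 257.764 mcg/mL = 151.0896 mL/hr
Volume infused = 151.0896 mL/hr × 0.5 hr = 75.5448 mL
Volume remaining = 322 − 75.5448 = 246.4552 mL
Drug remaining = 246.4552 mL × 257.764 mcg/mL = 63527.27 mcg = 63.52727 mg

63.5 mg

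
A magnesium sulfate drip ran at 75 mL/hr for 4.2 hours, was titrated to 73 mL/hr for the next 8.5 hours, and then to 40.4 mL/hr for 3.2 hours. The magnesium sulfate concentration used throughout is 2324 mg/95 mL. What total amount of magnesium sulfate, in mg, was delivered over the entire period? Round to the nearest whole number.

Concentration = 2324 mg ÷ 95 mL = 24.46316 mg/mL
Stage 1: 75 mL/hr × 4.2 hr = 315 mL → 315 mL × 24.46316 mg/mL = 7705.895 mg
Stage 2: 73 mL/hr × 8.5 hr = 620.5 mL → 620.5 mL × 24.46316 mg/mL = 15179.39 mg
Stage 3: 40.4 mL/hr × 3.2 hr = 129.28 mL → 129.28 mL × 24.46316 mg/mL = 3162.597 mg
Total = 7705.895 + 15179.39 + 3162.597 = 26047.88 mg

26048 mg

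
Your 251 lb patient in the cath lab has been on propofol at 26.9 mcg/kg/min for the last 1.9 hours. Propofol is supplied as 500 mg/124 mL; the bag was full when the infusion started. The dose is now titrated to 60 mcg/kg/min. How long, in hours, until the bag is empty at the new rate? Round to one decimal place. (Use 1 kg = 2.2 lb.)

0.4 hours

Initial rate:
Weight = 251 lb ÷ 2.2 lb/kg = 114.0909 kg
Dose = 26.9 mcg/kg/min × 114.0909 kg = 3069.045 mcg/min
3069.045 mcg/min × 60 min/hr = 184142.7 mcg/hr
Concentration = 500 mg ÷ 124 mL = 4.032258 mg/mL = 4032.258 mcg/mL
Rate = 184142.7 mcg/hr ÷ 4032.258 mcg/mL = 45.6674 mL/hr
Volume infused so far = 45.6674 mL/hr × 1.9 hr = 86.76805 mL
Volume remaining = 124 − 86.76805 = 37.23195 mL
New rate:
Dose = 60 mcg/kg/min × 114.0909 kg = 6845.455 mcg/min
6845.455 mcg/min × 60 min/hr = 410727.3 mcg/hr
Rate = 410727.3 mcg/hr ÷ 4032.258 mcg/mL = 101.8604 mL/hr
Time remaining = 37.23195 mL ÷ 101.8604 mL/hr = 0.3655195 hr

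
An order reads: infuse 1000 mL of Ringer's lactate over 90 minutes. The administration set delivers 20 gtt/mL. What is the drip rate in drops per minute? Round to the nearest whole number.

1000 mL ÷ (90 min) = 11.11111 mL/min
11.11111 mL/min × 20 gtt/mL = 222.2222 gtt/min

222 gtt/min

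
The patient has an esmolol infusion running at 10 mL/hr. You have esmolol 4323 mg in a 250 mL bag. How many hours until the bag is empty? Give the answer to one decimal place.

Duration = 250 mL ÷ 10 mL/hr = 25 hr

25.0 hours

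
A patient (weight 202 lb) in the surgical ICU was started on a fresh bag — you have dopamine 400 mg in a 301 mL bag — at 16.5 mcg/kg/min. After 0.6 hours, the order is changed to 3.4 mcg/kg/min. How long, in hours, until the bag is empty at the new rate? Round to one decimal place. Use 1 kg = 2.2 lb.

Initial rate:
Weight = 202 lb ÷ 2.2 lb/kg = 91.81818 kg
Dose = 16.5 mcg/kg/min × 91.81818 kg = 1515 mcg/min
1515 mcg/min × 60 min/hr = 90900 mcg/hr
Concentration = 400 mg ÷ 301 mL = 1.328904 mg/mL = 1328.904 mcg/mL
Rate = 90900 mcg/hr ÷ 1328.904 mcg/mL = 68.40225 mL/hr
Volume infused so far = 68.40225 mL/hr × 0.6 hr = 41.04135 mL
Volume remaining = 301 − 41.04135 = 259.9587 mL
New rate:
Dose = 3.4 mcg/kg/min × 91.81818 kg = 312.1818 mcg/min
312.1818 mcg/min × 60 min/hr = 18730.91 mcg/hr
Rate = 18730.91 mcg/hr ÷ 1328.904 mcg/mL = 14.09501 mL/hr
Time remaining = 259.9587 mL ÷ 14.09501 mL/hr = 18.44331 hr

18.4 hours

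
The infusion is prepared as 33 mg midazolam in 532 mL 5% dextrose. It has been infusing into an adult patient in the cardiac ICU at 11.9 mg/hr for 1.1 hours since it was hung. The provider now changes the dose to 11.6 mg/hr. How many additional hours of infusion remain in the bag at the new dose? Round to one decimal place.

1.7 hours

Initial rate:
Concentration = 33 mg ÷ 532 mL = 0.06203008 mg/mL
Rate = 11.9 mg/hr ÷ 0.06203008 mg/mL = 191.8424 mL/hr
Volume infused so far = 191.8424 mL/hr × 1.1 hr = 211.0267 mL
Volume remaining = 532 − 211.0267 = 320.9733 mL
New rate:
Rate = 11.6 mg/hr ÷ 0.06203008 mg/mL = 187.0061 mL/hr
Time remaining = 320.9733 mL ÷ 187.0061 mL/hr = 1.716379 hr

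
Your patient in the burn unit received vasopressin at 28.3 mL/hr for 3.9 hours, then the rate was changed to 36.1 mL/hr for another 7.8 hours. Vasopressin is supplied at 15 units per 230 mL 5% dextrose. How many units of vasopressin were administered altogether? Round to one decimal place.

Concentration = 15 units ÷ 230 mL = 0.06521739 units/mL
Stage 1: 28.3 mL/hr × 3.9 hr = 110.37 mL → 110.37 mL × 0.06521739 units/mL = 7.198043 units
Stage 2: 36.1 mL/hr × 7.8 hr = 281.58 mL → 281.58 mL × 0.06521739 units/mL = 18.36391 units
Total = 7.198043 + 18.36391 = 25.56196 units

25.6 units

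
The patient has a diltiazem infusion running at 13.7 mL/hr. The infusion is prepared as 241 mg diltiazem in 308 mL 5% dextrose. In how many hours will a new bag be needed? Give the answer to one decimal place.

Duration = 308 mL ÷ 13.7 mL/hr = 22.48175 hr

22.5 hours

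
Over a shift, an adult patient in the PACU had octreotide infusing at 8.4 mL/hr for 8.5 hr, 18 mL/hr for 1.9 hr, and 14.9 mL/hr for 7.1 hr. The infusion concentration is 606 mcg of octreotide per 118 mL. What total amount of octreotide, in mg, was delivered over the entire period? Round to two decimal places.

Concentration = 606 mcg ÷ 118 mL = 5.135593 mcg/mL
Stage 1: 8.4 mL/hr × 8.5 hr = 71.4 mL → 71.4 mL × 5.135593 mcg/mL = 366.6814 mcg
Stage 2: 18 mL/hr × 1.9 hr = 34.2 mL → 34.2 mL × 5.135593 mcg/mL = 175.6373 mcg
Stage 3: 14.9 mL/hr × 7.1 hr = 105.79 mL → 105.79 mL × 5.135593 mcg/mL = 543.2944 mcg
Total = 366.6814 + 175.6373 + 543.2944 = 1085.613 mcg = 1.085613 mg

1.09 mg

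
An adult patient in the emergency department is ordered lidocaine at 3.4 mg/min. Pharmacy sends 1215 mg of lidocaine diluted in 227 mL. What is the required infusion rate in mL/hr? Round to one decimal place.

38.1 mL/hr

3.4 mg/min × 60 min/hr = 204 mg/hr
Concentration = 1215 mg ÷ 227 mL = 5.352423 mg/mL
Rate = 204 mg/hr ÷ 5.352423 mg/mL = 38.11358 mL/hr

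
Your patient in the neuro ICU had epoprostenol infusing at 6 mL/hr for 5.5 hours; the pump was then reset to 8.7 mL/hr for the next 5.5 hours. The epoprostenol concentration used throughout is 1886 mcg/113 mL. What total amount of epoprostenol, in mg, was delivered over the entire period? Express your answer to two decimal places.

Concentration = 1886 mcg ÷ 113 mL = 16.69027 mcg/mL
Stage 1: 6 mL/hr × 5.5 hr = 33 mL → 33 mL × 16.69027 mcg/mL = 550.7788 mcg
Stage 2: 8.7 mL/hr × 5.5 hr = 47.85 mL → 47.85 mL × 16.69027 mcg/mL = 798.6292 mcg
Total = 550.7788 + 798.6292 = 1349.408 mcg = 1.349408 mg

1.35 mg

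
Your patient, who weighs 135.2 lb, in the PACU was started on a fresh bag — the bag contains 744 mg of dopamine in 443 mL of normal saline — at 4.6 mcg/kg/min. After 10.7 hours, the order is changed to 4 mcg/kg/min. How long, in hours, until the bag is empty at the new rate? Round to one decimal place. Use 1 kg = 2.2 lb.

38.1 hours

Initial rate:
Weight = 135.2 lb ÷ 2.2 lb/kg = 61.45455 kg
Dose = 4.6 mcg/kg/min × 61.45455 kg = 282.6909 mcg/min
282.6909 mcg/min × 60 min/hr = 16961.45 mcg/hr
Concentration = 744 mg ÷ 443 mL = 1.679458 mg/mL = 1679.458 mcg/mL
Rate = 16961.45 mcg/hr ÷ 1679.458 mcg/mL = 10.09936 mL/hr
Volume infused so far = 10.09936 mL/hr × 10.7 hr = 108.0632 mL
Volume remaining = 443 − 108.0632 = 334.9368 mL
New rate:
Dose = 4 mcg/kg/min × 61.45455 kg = 245.8182 mcg/min
245.8182 mcg/min × 60 min/hr = 14749.09 mcg/hr
Rate = 14749.09 mcg/hr ÷ 1679.458 mcg/mL = 8.782053 mL/hr
Time remaining = 334.9368 mL ÷ 8.782053 mL/hr = 38.13879 hr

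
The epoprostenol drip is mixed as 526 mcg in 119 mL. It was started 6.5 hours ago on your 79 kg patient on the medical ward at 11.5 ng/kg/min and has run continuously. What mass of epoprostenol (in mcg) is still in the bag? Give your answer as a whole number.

Dose = 11.5 ng/kg/min × 79 kg = 908.5 ng/min
908.5 ng/min × 60 min/hr = 54510 ng/hr
Concentration = 526 mcg ÷ 119 mL = 4.420168 mcg/mL = 4420.168 ng/mL
Rate = 54510 ng/hr ÷ 4420.168 ng/mL = 12.33211 mL/hr
Volume infused = 12.33211 mL/hr × 6.5 hr = 80.15872 mL
Volume remaining = 119 − 80.15872 = 38.84128 mL
Drug remaining = 38.84128 mL × 4420.168 ng/mL = 171685 ng = 171.685 mcg

172 mcg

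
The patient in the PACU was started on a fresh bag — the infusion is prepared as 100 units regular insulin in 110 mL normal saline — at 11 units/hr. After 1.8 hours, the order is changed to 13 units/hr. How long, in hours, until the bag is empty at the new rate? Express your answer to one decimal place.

6.2 hours

Initial rate:
Concentration = 100 units ÷ 110 mL = 0.9090909 units/mL
Rate = 11 units/hr ÷ 0.9090909 units/mL = 12.1 mL/hr
Volume infused so far = 12.1 mL/hr × 1.8 hr = 21.78 mL
Volume remaining = 110 − 21.78 = 88.22 mL
New rate:
Rate = 13 units/hr ÷ 0.9090909 units/mL = 14.3 mL/hr
Time remaining = 88.22 mL ÷ 14.3 mL/hr = 6.169231 hr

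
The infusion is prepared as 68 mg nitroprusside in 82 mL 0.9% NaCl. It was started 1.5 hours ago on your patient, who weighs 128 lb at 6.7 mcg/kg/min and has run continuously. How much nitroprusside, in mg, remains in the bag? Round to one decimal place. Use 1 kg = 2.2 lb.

32.9 mg

Weight = 128 lb ÷ 2.2 lb/kg = 58.18182 kg
Dose = 6.7 mcg/kg/min × 58.18182 kg = 389.8182 mcg/min
389.8182 mcg/min × 60 min/hr = 23389.09 mcg/hr
Concentration = 68 mg ÷ 82 mL = 0.8292683 mg/mL = 829.2683 mcg/mL
Rate = 23389.09 mcg/hr ÷ 829.2683 mcg/mL = 28.20449 mL/hr
Volume infused = 28.20449 mL/hr × 1.5 hr = 42.30674 mL
Volume remaining = 82 − 42.30674 = 39.69326 mL
Drug remaining = 39.69326 mL × 829.2683 mcg/mL = 32916.36 mcg = 32.91636 mg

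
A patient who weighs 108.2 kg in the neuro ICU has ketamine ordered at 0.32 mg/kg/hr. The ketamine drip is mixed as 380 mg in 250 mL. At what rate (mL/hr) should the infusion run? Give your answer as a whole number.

Dose = 0.32 mg/kg/hr × 108.2 kg = 34.624 mg/hr
Concentration = 380 mg ÷ 250 mL = 1.52 mg/mL
Rate = 34.624 mg/hr ÷ 1.52 mg/mL = 22.77895 mL/hr

23 mL/hr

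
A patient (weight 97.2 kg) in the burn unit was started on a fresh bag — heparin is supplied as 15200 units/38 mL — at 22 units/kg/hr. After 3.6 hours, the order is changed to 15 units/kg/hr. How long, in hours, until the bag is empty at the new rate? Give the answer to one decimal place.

Initial rate:
Dose = 22 units/kg/hr × 97.2 kg = 2138.4 units/hr
Concentration = 15200 units ÷ 38 mL = 400 units/mL
Rate = 2138.4 units/hr ÷ 400 units/mL = 5.346 mL/hr
Volume infused so far = 5.346 mL/hr × 3.6 hr = 19.2456 mL
Volume remaining = 38 − 19.2456 = 18.7544 mL
New rate:
Dose = 15 units/kg/hr × 97.2 kg = 1458 units/hr
Rate = 1458 units/hr ÷ 400 units/mL = 3.645 mL/hr
Time remaining = 18.7544 mL ÷ 3.645 mL/hr = 5.14524 hr

5.1 hours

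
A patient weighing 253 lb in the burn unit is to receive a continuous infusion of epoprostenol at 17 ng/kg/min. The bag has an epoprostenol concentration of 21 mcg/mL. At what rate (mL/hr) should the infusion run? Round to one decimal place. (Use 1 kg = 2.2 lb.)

5.6 mL/hr

Weight = 253 lb ÷ 2.2 lb/kg = 115 kg
Dose = 17 ng/kg/min × 115 kg = 1955 ng/min
1955 ng/min × 60 min/hr = 117300 ng/hr
Concentration = 21 mcg/mL = 21000 ng/mL
Rate = 117300 ng/hr ÷ 21000 ng/mL = 5.585714 mL/hr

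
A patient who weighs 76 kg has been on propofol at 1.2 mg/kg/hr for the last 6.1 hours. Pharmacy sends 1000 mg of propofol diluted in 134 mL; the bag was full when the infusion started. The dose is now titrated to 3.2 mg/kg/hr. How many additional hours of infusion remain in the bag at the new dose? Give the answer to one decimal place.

1.8 hours

Initial rate:
Dose = 1.2 mg/kg/hr × 76 kg = 91.2 mg/hr
Concentration = 1000 mg ÷ 134 mL = 7.462687 mg/mL
Rate = 91.2 mg/hr ÷ 7.462687 mg/mL = 12.2208 mL/hr
Volume infused so far = 12.2208 mL/hr × 6.1 hr = 74.54688 mL
Volume remaining = 134 − 74.54688 = 59.45312 mL
New rate:
Dose = 3.2 mg/kg/hr × 76 kg = 243.2 mg/hr
Rate = 243.2 mg/hr ÷ 7.462687 mg/mL = 32.5888 mL/hr
Time remaining = 59.45312 mL ÷ 32.5888 mL/hr = 1.824342 hr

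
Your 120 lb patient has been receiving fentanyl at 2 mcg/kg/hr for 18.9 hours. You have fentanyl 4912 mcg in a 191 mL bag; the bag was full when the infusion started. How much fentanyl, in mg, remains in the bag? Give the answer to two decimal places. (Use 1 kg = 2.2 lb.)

Weight = 120 lb ÷ 2.2 lb/kg = 54.54545 kg
Dose = 2 mcg/kg/hr × 54.54545 kg = 109.0909 mcg/hr
Concentration = 4912 mcg ÷ 191 mL = 25.71728 mcg/mL
Rate = 109.0909 mcg/hr ÷ 25.71728 mcg/mL = 4.241931 mL/hr
Volume infused = 4.241931 mL/hr × 18.9 hr = 80.17249 mL
Volume remaining = 191 − 80.17249 = 110.8275 mL
Drug remaining = 110.8275 mL × 25.71728 mcg/mL = 2850.182 mcg = 2.850182 mg

2.85 mg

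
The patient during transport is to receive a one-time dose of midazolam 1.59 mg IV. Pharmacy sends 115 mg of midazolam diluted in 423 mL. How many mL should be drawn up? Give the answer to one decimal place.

Concentration = 115 mg ÷ 423 mL = 0.2718676 mg/mL
Volume = 1.59 mg ÷ 0.2718676 mg/mL = 5.848435 mL

5.8 mL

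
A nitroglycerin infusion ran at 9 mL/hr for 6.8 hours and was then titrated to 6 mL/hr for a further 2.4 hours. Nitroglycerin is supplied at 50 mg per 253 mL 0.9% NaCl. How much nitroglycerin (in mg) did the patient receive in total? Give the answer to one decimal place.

14.9 mg

Concentration = 50 mg ÷ 253 mL = 0.1976285 mg/mL
Stage 1: 9 mL/hr × 6.8 hr = 61.2 mL → 61.2 mL × 0.1976285 mg/mL = 12.09486 mg
Stage 2: 6 mL/hr × 2.4 hr = 14.4 mL → 14.4 mL × 0.1976285 mg/mL = 2.84585 mg
Total = 12.09486 + 2.84585 = 14.94071 mg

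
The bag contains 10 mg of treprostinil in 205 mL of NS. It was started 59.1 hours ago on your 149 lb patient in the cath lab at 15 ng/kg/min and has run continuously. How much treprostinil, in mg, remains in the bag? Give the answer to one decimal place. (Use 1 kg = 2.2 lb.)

6.4 mg

Weight = 149 lb ÷ 2.2 lb/kg = 67.72727 kg
Dose = 15 ng/kg/min × 67.72727 kg = 1015.909 ng/min
1015.909 ng/min × 60 min/hr = 60954.55 ng/hr
Concentration = 10 mg ÷ 205 mL = 0.04878049 mg/mL = 48780.49 ng/mL
Rate = 60954.55 ng/hr ÷ 48780.49 ng/mL = 1.249568 mL/hr
Volume infused = 1.249568 mL/hr × 59.1 hr = 73.84948 mL
Volume remaining = 205 − 73.84948 = 131.1505 mL
Drug remaining = 131.1505 mL × 48780.49 ng/mL = 6397586 ng = 6.397586 mg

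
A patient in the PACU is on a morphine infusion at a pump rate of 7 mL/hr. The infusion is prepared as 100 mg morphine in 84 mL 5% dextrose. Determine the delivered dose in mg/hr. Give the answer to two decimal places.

8.33 mg/hr

Concentration = 100 mg ÷ 84 mL = 1.190476 mg/mL
Drug rate = 7 mL/hr × 1.190476 mg/mL = 8.333333 mg/hr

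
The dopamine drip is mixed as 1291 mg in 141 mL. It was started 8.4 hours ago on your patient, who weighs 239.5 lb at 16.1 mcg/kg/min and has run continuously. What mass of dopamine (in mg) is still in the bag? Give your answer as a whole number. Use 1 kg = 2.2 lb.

408 mg

Weight = 239.5 lb ÷ 2.2 lb/kg = 108.8636 kg
Dose = 16.1 mcg/kg/min × 108.8636 kg = 1752.705 mcg/min
1752.705 mcg/min × 60 min/hr = 105162.3 mcg/hr
Concentration = 1291 mg ÷ 141 mL = 9.156028 mg/mL = 9156.028 mcg/mL
Rate = 105162.3 mcg/hr ÷ 9156.028 mcg/mL = 11.48558 mL/hr
Volume infused = 11.48558 mL/hr × 8.4 hr = 96.47885 mL
Volume remaining = 141 − 96.47885 = 44.52115 mL
Drug remaining = 44.52115 mL × 9156.028 mcg/mL = 407636.9 mcg = 407.6369 mg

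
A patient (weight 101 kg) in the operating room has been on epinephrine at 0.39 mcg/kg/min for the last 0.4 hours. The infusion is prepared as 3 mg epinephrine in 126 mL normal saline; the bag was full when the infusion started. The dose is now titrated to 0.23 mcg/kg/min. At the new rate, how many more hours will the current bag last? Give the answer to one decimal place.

1.5 hours

Initial rate:
Dose = 0.39 mcg/kg/min × 101 kg = 39.39 mcg/min
39.39 mcg/min × 60 min/hr = 2363.4 mcg/hr
Concentration = 3 mg ÷ 126 mL = 0.02380952 mg/mL = 23.80952 mcg/mL
Rate = 2363.4 mcg/hr ÷ 23.80952 mcg/mL = 99.2628 mL/hr
Volume infused so far = 99.2628 mL/hr × 0.4 hr = 39.70512 mL
Volume remaining = 126 − 39.70512 = 86.29488 mL
New rate:
Dose = 0.23 mcg/kg/min × 101 kg = 23.23 mcg/min
23.23 mcg/min × 60 min/hr = 1393.8 mcg/hr
Rate = 1393.8 mcg/hr ÷ 23.80952 mcg/mL = 58.5396 mL/hr
Time remaining = 86.29488 mL ÷ 58.5396 mL/hr = 1.474128 hr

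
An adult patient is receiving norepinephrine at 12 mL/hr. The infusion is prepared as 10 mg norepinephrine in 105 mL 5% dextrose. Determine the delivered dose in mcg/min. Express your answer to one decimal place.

Concentration = 10 mg ÷ 105 mL = 0.0952381 mg/mL = 95.2381 mcg/mL
Drug rate = 12 mL/hr × 95.2381 mcg/mL = 1142.857 mcg/hr
1142.857 mcg/hr ÷ 60 min/hr = 19.04762 mcg/min

19.0 mcg/min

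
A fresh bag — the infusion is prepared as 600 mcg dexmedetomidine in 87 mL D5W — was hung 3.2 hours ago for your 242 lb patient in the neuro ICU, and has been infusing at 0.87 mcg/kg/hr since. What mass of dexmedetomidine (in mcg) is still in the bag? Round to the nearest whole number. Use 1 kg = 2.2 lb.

294 mcg

Weight = 242 lb ÷ 2.2 lb/kg = 110 kg
Dose = 0.87 mcg/kg/hr × 110 kg = 95.7 mcg/hr
Concentration = 600 mcg ÷ 87 mL = 6.896552 mcg/mL
Rate = 95.7 mcg/hr ÷ 6.896552 mcg/mL = 13.8765 mL/hr
Volume infused = 13.8765 mL/hr × 3.2 hr = 44.4048 mL
Volume remaining = 87 − 44.4048 = 42.5952 mL
Drug remaining = 42.5952 mL × 6.896552 mcg/mL = 293.76 mcg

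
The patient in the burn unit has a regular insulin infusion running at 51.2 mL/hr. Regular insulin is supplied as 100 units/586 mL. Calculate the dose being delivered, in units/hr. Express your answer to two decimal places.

8.74 units/hr

Concentration = 100 units ÷ 586 mL = 0.1706485 units/mL
Drug rate = 51.2 mL/hr × 0.1706485 units/mL = 8.737201 units/hr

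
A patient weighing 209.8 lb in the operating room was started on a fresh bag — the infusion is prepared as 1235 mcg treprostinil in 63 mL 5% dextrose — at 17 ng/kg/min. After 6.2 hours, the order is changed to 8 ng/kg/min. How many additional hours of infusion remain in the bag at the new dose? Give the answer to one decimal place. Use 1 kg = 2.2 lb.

Initial rate:
Weight = 209.8 lb ÷ 2.2 lb/kg = 95.36364 kg
Dose = 17 ng/kg/min × 95.36364 kg = 1621.182 ng/min
1621.182 ng/min × 60 min/hr = 97270.91 ng/hr
Concentration = 1235 mcg ÷ 63 mL = 19.60317 mcg/mL = 19603.17 ng/mL
Rate = 97270.91 ng/hr ÷ 19603.17 ng/mL = 4.961998 mL/hr
Volume infused so far = 4.961998 mL/hr × 6.2 hr = 30.76439 mL
Volume remaining = 63 − 30.76439 = 32.23561 mL
New rate:
Dose = 8 ng/kg/min × 95.36364 kg = 762.9091 ng/min
762.9091 ng/min × 60 min/hr = 45774.55 ng/hr
Rate = 45774.55 ng/hr ÷ 19603.17 ng/mL = 2.335058 mL/hr
Time remaining = 32.23561 mL ÷ 2.335058 mL/hr = 13.80506 hr

13.8 hours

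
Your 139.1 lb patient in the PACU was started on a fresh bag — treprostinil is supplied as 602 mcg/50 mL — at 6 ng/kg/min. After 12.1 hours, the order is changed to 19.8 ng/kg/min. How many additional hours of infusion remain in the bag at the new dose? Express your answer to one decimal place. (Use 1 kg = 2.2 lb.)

4.3 hours

Initial rate:
Weight = 139.1 lb ÷ 2.2 lb/kg = 63.22727 kg
Dose = 6 ng/kg/min × 63.22727 kg = 379.3636 ng/min
379.3636 ng/min × 60 min/hr = 22761.82 ng/hr
Concentration = 602 mcg ÷ 50 mL = 12.04 mcg/mL = 12040 ng/mL
Rate = 22761.82 ng/hr ÷ 12040 ng/mL = 1.890516 mL/hr
Volume infused so far = 1.890516 mL/hr × 12.1 hr = 22.87525 mL
Volume remaining = 50 − 22.87525 = 27.12475 mL
New rate:
Dose = 19.8 ng/kg/min × 63.22727 kg = 1251.9 ng/min
1251.9 ng/min × 60 min/hr = 75114 ng/hr
Rate = 75114 ng/hr ÷ 12040 ng/mL = 6.238704 mL/hr
Time remaining = 27.12475 mL ÷ 6.238704 mL/hr = 4.347818 hr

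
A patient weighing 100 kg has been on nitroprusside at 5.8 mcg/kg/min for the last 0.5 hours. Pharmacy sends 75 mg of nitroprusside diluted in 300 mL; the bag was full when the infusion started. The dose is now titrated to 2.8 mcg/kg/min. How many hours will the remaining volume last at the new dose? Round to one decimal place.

Initial rate:
Dose = 5.8 mcg/kg/min × 100 kg = 580 mcg/min
580 mcg/min × 60 min/hr = 34800 mcg/hr
Concentration = 75 mg ÷ 300 mL = 0.25 mg/mL = 250 mcg/mL
Rate = 34800 mcg/hr ÷ 250 mcg/mL = 139.2 mL/hr
Volume infused so far = 139.2 mL/hr × 0.5 hr = 69.6 mL
Volume remaining = 300 − 69.6 = 230.4 mL
New rate:
Dose = 2.8 mcg/kg/min × 100 kg = 280 mcg/min
280 mcg/min × 60 min/hr = 16800 mcg/hr
Rate = 16800 mcg/hr ÷ 250 mcg/mL = 67.2 mL/hr
Time remaining = 230.4 mL ÷ 67.2 mL/hr = 3.428571 hr

3.4 hours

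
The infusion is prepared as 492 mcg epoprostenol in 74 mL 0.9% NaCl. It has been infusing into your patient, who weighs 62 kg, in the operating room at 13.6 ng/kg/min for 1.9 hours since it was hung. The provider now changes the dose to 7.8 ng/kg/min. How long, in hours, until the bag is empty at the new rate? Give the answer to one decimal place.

Initial rate:
Dose = 13.6 ng/kg/min × 62 kg = 843.2 ng/min
843.2 ng/min × 60 min/hr = 50592 ng/hr
Concentration = 492 mcg ÷ 74 mL = 6.648649 mcg/mL = 6648.649 ng/mL
Rate = 50592 ng/hr ÷ 6648.649 ng/mL = 7.609366 mL/hr
Volume infused so far = 7.609366 mL/hr × 1.9 hr = 14.4578 mL
Volume remaining = 74 − 14.4578 = 59.5422 mL
New rate:
Dose = 7.8 ng/kg/min × 62 kg = 483.6 ng/min
483.6 ng/min × 60 min/hr = 29016 ng/hr
Rate = 29016 ng/hr ÷ 6648.649 ng/mL = 4.364195 mL/hr
Time remaining = 59.5422 mL ÷ 4.364195 mL/hr = 13.64334 hr

13.6 hours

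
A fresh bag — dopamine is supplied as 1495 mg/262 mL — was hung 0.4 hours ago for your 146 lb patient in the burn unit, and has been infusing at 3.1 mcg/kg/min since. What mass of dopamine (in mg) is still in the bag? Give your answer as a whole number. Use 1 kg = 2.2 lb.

Weight = 146 lb ÷ 2.2 lb/kg = 66.36364 kg
Dose = 3.1 mcg/kg/min × 66.36364 kg = 205.7273 mcg/min
205.7273 mcg/min × 60 min/hr = 12343.64 mcg/hr
Concentration = 1495 mg ÷ 262 mL = 5.706107 mg/mL = 5706.107 mcg/mL
Rate = 12343.64 mcg/hr ÷ 5706.107 mcg/mL = 2.163233 mL/hr
Volume infused = 2.163233 mL/hr × 0.4 hr = 0.865293 mL
Volume remaining = 262 − 0.865293 = 261.1347 mL
Drug remaining = 261.1347 mL × 5706.107 mcg/mL = 1490063 mcg = 1490.063 mg

1490 mg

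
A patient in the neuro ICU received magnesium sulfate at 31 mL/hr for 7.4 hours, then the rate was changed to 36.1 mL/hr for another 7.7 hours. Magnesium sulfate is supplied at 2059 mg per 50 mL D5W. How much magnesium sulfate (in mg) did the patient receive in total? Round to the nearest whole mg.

20893 mg

Concentration = 2059 mg ÷ 50 mL = 41.18 mg/mL
Stage 1: 31 mL/hr × 7.4 hr = 229.4 mL → 229.4 mL × 41.18 mg/mL = 9446.692 mg
Stage 2: 36.1 mL/hr × 7.7 hr = 277.97 mL → 277.97 mL × 41.18 mg/mL = 11446.8 mg
Total = 9446.692 + 11446.8 = 20893.5 mg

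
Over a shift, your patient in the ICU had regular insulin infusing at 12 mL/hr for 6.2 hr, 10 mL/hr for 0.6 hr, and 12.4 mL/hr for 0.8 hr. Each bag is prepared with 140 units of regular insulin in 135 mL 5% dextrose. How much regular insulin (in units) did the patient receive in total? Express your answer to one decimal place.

93.7 units

Concentration = 140 units ÷ 135 mL = 1.037037 units/mL
Stage 1: 12 mL/hr × 6.2 hr = 74.4 mL → 74.4 mL × 1.037037 units/mL = 77.15556 units
Stage 2: 10 mL/hr × 0.6 hr = 6 mL → 6 mL × 1.037037 units/mL = 6.222222 units
Stage 3: 12.4 mL/hr × 0.8 hr = 9.92 mL → 9.92 mL × 1.037037 units/mL = 10.28741 units
Total = 77.15556 + 6.222222 + 10.28741 = 93.66519 units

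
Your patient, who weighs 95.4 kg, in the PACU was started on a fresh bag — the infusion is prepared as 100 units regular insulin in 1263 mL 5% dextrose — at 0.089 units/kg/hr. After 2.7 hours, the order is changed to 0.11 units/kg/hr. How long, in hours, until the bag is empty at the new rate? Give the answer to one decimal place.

7.3 hours

Initial rate:
Dose = 0.089 units/kg/hr × 95.4 kg = 8.4906 units/hr
Concentration = 100 units ÷ 1263 mL = 0.07917656 units/mL
Rate = 8.4906 units/hr ÷ 0.07917656 units/mL = 107.2363 mL/hr
Volume infused so far = 107.2363 mL/hr × 2.7 hr = 289.538 mL
Volume remaining = 1263 − 289.538 = 973.462 mL
New rate:
Dose = 0.11 units/kg/hr × 95.4 kg = 10.494 units/hr
Rate = 10.494 units/hr ÷ 0.07917656 units/mL = 132.5392 mL/hr
Time remaining = 973.462 mL ÷ 132.5392 mL/hr = 7.344709 hr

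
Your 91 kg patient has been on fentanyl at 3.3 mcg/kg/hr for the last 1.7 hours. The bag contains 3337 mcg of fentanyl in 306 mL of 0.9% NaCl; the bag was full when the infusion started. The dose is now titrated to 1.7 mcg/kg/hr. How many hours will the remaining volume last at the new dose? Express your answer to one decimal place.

Initial rate:
Dose = 3.3 mcg/kg/hr × 91 kg = 300.3 mcg/hr
Concentration = 3337 mcg ÷ 306 mL = 10.90523 mcg/mL
Rate = 300.3 mcg/hr ÷ 10.90523 mcg/mL = 27.53725 mL/hr
Volume infused so far = 27.53725 mL/hr × 1.7 hr = 46.81332 mL
Volume remaining = 306 − 46.81332 = 259.1867 mL
New rate:
Dose = 1.7 mcg/kg/hr × 91 kg = 154.7 mcg/hr
Rate = 154.7 mcg/hr ÷ 10.90523 mcg/mL = 14.18586 mL/hr
Time remaining = 259.1867 mL ÷ 14.18586 mL/hr = 18.27078 hr

18.3 hours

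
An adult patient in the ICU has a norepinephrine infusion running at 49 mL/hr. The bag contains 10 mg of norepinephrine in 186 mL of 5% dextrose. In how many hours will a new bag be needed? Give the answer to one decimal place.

Duration = 186 mL ÷ 49 mL/hr = 3.795918 hr

3.8 hours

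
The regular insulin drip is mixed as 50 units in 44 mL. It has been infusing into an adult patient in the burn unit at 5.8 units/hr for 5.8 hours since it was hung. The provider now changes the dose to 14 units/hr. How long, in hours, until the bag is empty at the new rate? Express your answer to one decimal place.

Initial rate:
Concentration = 50 units ÷ 44 mL = 1.136364 units/mL
Rate = 5.8 units/hr ÷ 1.136364 units/mL = 5.104 mL/hr
Volume infused so far = 5.104 mL/hr × 5.8 hr = 29.6032 mL
Volume remaining = 44 − 29.6032 = 14.3968 mL
New rate:
Rate = 14 units/hr ÷ 1.136364 units/mL = 12.32 mL/hr
Time remaining = 14.3968 mL ÷ 12.32 mL/hr = 1.168571 hr

1.2 hours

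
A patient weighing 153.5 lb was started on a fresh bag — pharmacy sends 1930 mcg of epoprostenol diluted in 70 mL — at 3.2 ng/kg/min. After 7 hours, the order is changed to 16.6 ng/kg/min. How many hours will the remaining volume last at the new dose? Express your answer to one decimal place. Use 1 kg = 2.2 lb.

Initial rate:
Weight = 153.5 lb ÷ 2.2 lb/kg = 69.77273 kg
Dose = 3.2 ng/kg/min × 69.77273 kg = 223.2727 ng/min
223.2727 ng/min × 60 min/hr = 13396.36 ng/hr
Concentration = 1930 mcg ÷ 70 mL = 27.57143 mcg/mL = 27571.43 ng/mL
Rate = 13396.36 ng/hr ÷ 27571.43 ng/mL = 0.4858785 mL/hr
Volume infused so far = 0.4858785 mL/hr × 7 hr = 3.401149 mL
Volume remaining = 70 − 3.401149 = 66.59885 mL
New rate:
Dose = 16.6 ng/kg/min × 69.77273 kg = 1158.227 ng/min
1158.227 ng/min × 60 min/hr = 69493.64 ng/hr
Rate = 69493.64 ng/hr ÷ 27571.43 ng/mL = 2.520495 mL/hr
Time remaining = 66.59885 mL ÷ 2.520495 mL/hr = 26.42293 hr

26.4 hours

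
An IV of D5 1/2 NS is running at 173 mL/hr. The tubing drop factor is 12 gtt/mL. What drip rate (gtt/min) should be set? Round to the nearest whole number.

35 gtt/min

173 mL/hr ÷ 60 min/hr = 2.883333 mL/min
2.883333 mL/min × 12 gtt/mL = 34.6 gtt/min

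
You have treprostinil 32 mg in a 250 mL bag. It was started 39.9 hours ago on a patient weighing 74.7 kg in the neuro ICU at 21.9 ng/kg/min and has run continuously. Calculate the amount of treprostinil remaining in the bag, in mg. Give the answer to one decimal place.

28.1 mg

Dose = 21.9 ng/kg/min × 74.7 kg = 1635.93 ng/min
1635.93 ng/min × 60 min/hr = 98155.8 ng/hr
Concentration = 32 mg ÷ 250 mL = 0.128 mg/mL = 128000 ng/mL
Rate = 98155.8 ng/hr ÷ 128000 ng/mL = 0.7668422 mL/hr
Volume infused = 0.7668422 mL/hr × 39.9 hr = 30.597 mL
Volume remaining = 250 − 30.597 = 219.403 mL
Drug remaining = 219.403 mL × 128000 ng/mL = 28083584 ng = 28.08358 mg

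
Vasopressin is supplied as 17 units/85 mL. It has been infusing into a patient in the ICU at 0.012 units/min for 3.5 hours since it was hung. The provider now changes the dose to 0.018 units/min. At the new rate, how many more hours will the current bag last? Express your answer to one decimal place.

Initial rate:
0.012 units/min × 60 min/hr = 0.72 units/hr
Concentration = 17 units ÷ 85 mL = 0.2 units/mL
Rate = 0.72 units/hr ÷ 0.2 units/mL = 3.6 mL/hr
Volume infused so far = 3.6 mL/hr × 3.5 hr = 12.6 mL
Volume remaining = 85 − 12.6 = 72.4 mL
New rate:
0.018 units/min × 60 min/hr = 1.08 units/hr
Rate = 1.08 units/hr ÷ 0.2 units/mL = 5.4 mL/hr
Time remaining = 72.4 mL ÷ 5.4 mL/hr = 13.40741 hr

13.4 hours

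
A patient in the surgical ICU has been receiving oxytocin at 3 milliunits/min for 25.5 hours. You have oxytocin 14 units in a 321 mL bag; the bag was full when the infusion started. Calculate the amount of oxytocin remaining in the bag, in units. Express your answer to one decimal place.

9.4 units

3 milliunits/min × 60 min/hr = 180 milliunits/hr
Concentration = 14 units ÷ 321 mL = 0.04361371 units/mL = 43.61371 milliunits/mL
Rate = 180 milliunits/hr ÷ 43.61371 milliunits/mL = 4.127143 mL/hr
Volume infused = 4.127143 mL/hr × 25.5 hr = 105.2421 mL
Volume remaining = 321 − 105.2421 = 215.7579 mL
Drug remaining = 215.7579 mL × 43.61371 milliunits/mL = 9410 milliunits = 9.41 units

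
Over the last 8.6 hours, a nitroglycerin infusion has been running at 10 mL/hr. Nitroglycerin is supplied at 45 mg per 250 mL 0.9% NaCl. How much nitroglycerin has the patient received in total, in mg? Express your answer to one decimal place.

Concentration = 45 mg ÷ 250 mL = 0.18 mg/mL = 180 mcg/mL
Drug rate = 10 mL/hr × 180 mcg/mL = 1800 mcg/hr
Total = 1800 mcg/hr × 8.6 hr = 15480 mcg = 15.48 mg

15.5 mg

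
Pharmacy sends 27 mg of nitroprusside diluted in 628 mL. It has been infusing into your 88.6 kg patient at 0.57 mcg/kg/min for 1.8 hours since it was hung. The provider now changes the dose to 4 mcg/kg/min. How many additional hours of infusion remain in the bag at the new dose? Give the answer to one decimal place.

1.0 hours

Initial rate:
Dose = 0.57 mcg/kg/min × 88.6 kg = 50.502 mcg/min
50.502 mcg/min × 60 min/hr = 3030.12 mcg/hr
Concentration = 27 mg ÷ 628 mL = 0.04299363 mg/mL = 42.99363 mcg/mL
Rate = 3030.12 mcg/hr ÷ 42.99363 mcg/mL = 70.47835 mL/hr
Volume infused so far = 70.47835 mL/hr × 1.8 hr = 126.861 mL
Volume remaining = 628 − 126.861 = 501.139 mL
New rate:
Dose = 4 mcg/kg/min × 88.6 kg = 354.4 mcg/min
354.4 mcg/min × 60 min/hr = 21264 mcg/hr
Rate = 21264 mcg/hr ÷ 42.99363 mcg/mL = 494.5849 mL/hr
Time remaining = 501.139 mL ÷ 494.5849 mL/hr = 1.013252 hr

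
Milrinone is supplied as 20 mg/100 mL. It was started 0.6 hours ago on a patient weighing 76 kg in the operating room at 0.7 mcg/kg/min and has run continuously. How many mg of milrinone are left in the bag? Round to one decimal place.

Dose = 0.7 mcg/kg/min × 76 kg = 53.2 mcg/min
53.2 mcg/min × 60 min/hr = 3192 mcg/hr
Concentration = 20 mg ÷ 100 mL = 0.2 mg/mL = 200 mcg/mL
Rate = 3192 mcg/hr ÷ 200 mcg/mL = 15.96 mL/hr
Volume infused = 15.96 mL/hr × 0.6 hr = 9.576 mL
Volume remaining = 100 − 9.576 = 90.424 mL
Drug remaining = 90.424 mL × 200 mcg/mL = 18084.8 mcg = 18.0848 mg

18.1 mg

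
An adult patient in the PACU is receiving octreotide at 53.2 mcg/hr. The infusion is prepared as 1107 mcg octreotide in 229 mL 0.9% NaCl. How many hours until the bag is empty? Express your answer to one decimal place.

20.8 hours

Concentration = 1107 mcg ÷ 229 mL = 4.834061 mcg/mL
Rate = 53.2 mcg/hr ÷ 4.834061 mcg/mL = 11.00524 mL/hr
Duration = 229 mL ÷ 11.00524 mL/hr = 20.80827 hr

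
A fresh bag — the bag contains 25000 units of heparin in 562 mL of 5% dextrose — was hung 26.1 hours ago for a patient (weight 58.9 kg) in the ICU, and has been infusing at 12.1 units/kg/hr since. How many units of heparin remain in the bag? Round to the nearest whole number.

Dose = 12.1 units/kg/hr × 58.9 kg = 712.69 units/hr
Concentration = 25000 units ÷ 562 mL = 44.48399 units/mL
Rate = 712.69 units/hr ÷ 44.48399 units/mL = 16.02127 mL/hr
Volume infused = 16.02127 mL/hr × 26.1 hr = 418.1552 mL
Volume remaining = 562 − 418.1552 = 143.8448 mL
Drug remaining = 143.8448 mL × 44.48399 units/mL = 6398.791 units

6399 units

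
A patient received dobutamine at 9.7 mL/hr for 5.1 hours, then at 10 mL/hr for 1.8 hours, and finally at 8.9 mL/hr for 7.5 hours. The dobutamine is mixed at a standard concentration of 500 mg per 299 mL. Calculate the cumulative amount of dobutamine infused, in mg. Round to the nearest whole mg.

224 mg

Concentration = 500 mg ÷ 299 mL = 1.672241 mg/mL
Stage 1: 9.7 mL/hr × 5.1 hr = 49.47 mL → 49.47 mL × 1.672241 mg/mL = 82.72575 mg
Stage 2: 10 mL/hr × 1.8 hr = 18 mL → 18 mL × 1.672241 mg/mL = 30.10033 mg
Stage 3: 8.9 mL/hr × 7.5 hr = 66.75 mL → 66.75 mL × 1.672241 mg/mL = 111.6221 mg
Total = 82.72575 + 30.10033 + 111.6221 = 224.4482 mg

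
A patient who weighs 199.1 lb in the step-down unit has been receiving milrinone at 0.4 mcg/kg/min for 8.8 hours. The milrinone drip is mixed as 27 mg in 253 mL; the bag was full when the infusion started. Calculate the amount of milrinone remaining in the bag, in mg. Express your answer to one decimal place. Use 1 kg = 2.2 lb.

Weight = 199.1 lb ÷ 2.2 lb/kg = 90.5 kg
Dose = 0.4 mcg/kg/min × 90.5 kg = 36.2 mcg/min
36.2 mcg/min × 60 min/hr = 2172 mcg/hr
Concentration = 27 mg ÷ 253 mL = 0.1067194 mg/mL = 106.7194 mcg/mL
Rate = 2172 mcg/hr ÷ 106.7194 mcg/mL = 20.35244 mL/hr
Volume infused = 20.35244 mL/hr × 8.8 hr = 179.1015 mL
Volume remaining = 253 − 179.1015 = 73.89849 mL
Drug remaining = 73.89849 mL × 106.7194 mcg/mL = 7886.4 mcg = 7.8864 mg

7.9 mg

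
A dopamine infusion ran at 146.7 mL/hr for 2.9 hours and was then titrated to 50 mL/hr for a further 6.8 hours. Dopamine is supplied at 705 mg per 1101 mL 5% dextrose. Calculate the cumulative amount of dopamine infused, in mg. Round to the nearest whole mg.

Concentration = 705 mg ÷ 1101 mL = 0.640327 mg/mL
Stage 1: 146.7 mL/hr × 2.9 hr = 425.43 mL → 425.43 mL × 0.640327 mg/mL = 272.4143 mg
Stage 2: 50 mL/hr × 6.8 hr = 340 mL → 340 mL × 0.640327 mg/mL = 217.7112 mg
Total = 272.4143 + 217.7112 = 490.1255 mg

490 mg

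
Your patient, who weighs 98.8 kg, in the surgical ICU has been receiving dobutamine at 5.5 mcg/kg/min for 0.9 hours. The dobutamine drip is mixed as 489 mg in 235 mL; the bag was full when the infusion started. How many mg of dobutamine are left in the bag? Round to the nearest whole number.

Dose = 5.5 mcg/kg/min × 98.8 kg = 543.4 mcg/min
543.4 mcg/min × 60 min/hr = 32604 mcg/hr
Concentration = 489 mg ÷ 235 mL = 2.080851 mg/mL = 2080.851 mcg/mL
Rate = 32604 mcg/hr ÷ 2080.851 mcg/mL = 15.66859 mL/hr
Volume infused = 15.66859 mL/hr × 0.9 hr = 14.10173 mL
Volume remaining = 235 − 14.10173 = 220.8983 mL
Drug remaining = 220.8983 mL × 2080.851 mcg/mL = 459656.4 mcg = 459.6564 mg

460 mg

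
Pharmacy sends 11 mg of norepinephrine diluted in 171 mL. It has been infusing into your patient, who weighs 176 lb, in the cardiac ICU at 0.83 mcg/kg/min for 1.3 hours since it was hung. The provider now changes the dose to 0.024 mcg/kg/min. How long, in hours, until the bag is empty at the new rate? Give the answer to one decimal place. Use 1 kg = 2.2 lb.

50.5 hours

Initial rate:
Weight = 176 lb ÷ 2.2 lb/kg = 80 kg
Dose = 0.83 mcg/kg/min × 80 kg = 66.4 mcg/min
66.4 mcg/min × 60 min/hr = 3984 mcg/hr
Concentration = 11 mg ÷ 171 mL = 0.06432749 mg/mL = 64.32749 mcg/mL
Rate = 3984 mcg/hr ÷ 64.32749 mcg/mL = 61.93309 mL/hr
Volume infused so far = 61.93309 mL/hr × 1.3 hr = 80.51302 mL
Volume remaining = 171 − 80.51302 = 90.48698 mL
New rate:
Dose = 0.024 mcg/kg/min × 80 kg = 1.92 mcg/min
1.92 mcg/min × 60 min/hr = 115.2 mcg/hr
Rate = 115.2 mcg/hr ÷ 64.32749 mcg/mL = 1.790836 mL/hr
Time remaining = 90.48698 mL ÷ 1.790836 mL/hr = 50.52778 hr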